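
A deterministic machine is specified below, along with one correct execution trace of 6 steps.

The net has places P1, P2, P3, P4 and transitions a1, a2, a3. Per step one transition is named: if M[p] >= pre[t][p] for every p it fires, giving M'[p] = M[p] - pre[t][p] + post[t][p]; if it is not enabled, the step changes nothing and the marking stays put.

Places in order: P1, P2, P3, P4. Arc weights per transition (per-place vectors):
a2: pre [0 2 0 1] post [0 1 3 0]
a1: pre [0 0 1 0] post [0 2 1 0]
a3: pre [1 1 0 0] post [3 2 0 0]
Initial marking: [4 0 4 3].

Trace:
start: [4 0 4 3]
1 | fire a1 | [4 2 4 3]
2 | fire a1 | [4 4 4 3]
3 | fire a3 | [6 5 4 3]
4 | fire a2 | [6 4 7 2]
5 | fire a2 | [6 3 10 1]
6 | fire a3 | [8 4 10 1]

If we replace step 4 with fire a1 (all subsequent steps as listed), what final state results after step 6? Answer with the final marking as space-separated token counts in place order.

(re-executing from step 4 with the substitution; state before step 4: [6 5 4 3])
4 | fire a1 | [6 7 4 3]
5 | fire a2 | [6 6 7 2]
6 | fire a3 | [8 7 7 2]

8 7 7 2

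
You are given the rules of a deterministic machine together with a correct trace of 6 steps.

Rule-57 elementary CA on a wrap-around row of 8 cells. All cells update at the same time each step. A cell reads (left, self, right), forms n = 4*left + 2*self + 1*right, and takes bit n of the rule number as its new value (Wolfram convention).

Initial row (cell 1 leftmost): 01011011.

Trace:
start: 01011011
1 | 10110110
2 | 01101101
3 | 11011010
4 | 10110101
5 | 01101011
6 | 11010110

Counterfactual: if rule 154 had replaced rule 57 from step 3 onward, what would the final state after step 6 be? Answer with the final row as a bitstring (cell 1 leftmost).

11010110

(re-executing steps 3..6 under rule 154; state before step 3: 01101101)
3 | 01001000
4 | 10110100
5 | 00100011
6 | 11010110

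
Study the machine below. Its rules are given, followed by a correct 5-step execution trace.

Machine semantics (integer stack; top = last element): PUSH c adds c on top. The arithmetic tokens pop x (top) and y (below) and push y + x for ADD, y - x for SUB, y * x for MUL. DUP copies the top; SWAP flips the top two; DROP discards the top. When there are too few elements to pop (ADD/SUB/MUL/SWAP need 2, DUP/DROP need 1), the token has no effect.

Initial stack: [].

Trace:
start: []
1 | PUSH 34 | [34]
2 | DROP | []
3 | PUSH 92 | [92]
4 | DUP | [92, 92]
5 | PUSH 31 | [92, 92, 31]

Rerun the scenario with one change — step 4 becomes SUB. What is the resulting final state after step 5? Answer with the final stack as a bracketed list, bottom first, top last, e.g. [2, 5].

(re-executing from step 4 with the substitution; state before step 4: [92])
4 | SUB | [92]
5 | PUSH 31 | [92, 31]

[92, 31]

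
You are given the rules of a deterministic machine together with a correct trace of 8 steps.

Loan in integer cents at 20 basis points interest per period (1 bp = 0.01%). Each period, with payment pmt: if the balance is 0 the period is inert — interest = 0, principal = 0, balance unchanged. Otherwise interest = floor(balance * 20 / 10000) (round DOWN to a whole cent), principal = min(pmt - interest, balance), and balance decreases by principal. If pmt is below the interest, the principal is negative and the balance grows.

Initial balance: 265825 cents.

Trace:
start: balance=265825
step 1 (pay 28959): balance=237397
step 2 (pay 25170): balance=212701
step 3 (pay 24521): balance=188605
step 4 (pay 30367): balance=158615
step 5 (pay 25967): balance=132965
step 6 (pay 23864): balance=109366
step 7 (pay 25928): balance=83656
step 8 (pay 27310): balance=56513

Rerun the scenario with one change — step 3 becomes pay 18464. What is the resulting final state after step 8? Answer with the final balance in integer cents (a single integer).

(re-executing from step 3 with the substitution; state before step 3: balance=212701)
step 3 (pay 18464): balance=194662
step 4 (pay 30367): balance=164684
step 5 (pay 25967): balance=139046
step 6 (pay 23864): balance=115460
step 7 (pay 25928): balance=89762
step 8 (pay 27310): balance=62631

62631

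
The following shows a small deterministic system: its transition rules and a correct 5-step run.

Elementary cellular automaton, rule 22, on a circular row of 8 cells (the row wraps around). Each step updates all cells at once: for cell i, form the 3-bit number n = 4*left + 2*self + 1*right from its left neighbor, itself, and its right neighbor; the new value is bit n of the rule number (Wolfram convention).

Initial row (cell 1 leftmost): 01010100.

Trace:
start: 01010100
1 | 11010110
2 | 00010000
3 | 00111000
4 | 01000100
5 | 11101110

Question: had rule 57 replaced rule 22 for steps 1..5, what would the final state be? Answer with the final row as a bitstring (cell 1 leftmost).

01010101

(re-executing steps 1..5 under rule 57; state before step 1: 01010100)
1 | 00101011
2 | 10010110
3 | 01001101
4 | 10101010
5 | 01010101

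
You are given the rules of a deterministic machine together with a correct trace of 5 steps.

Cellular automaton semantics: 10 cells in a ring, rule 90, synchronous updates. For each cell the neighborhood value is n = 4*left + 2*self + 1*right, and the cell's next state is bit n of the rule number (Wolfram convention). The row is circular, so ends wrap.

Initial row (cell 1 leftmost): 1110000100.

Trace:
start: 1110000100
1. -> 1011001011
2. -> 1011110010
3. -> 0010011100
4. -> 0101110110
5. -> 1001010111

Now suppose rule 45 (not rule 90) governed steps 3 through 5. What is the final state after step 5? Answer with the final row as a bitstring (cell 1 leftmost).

(re-executing steps 3..5 under rule 45; state before step 3: 1011110010)
3. -> 1110000011
4. -> 0000111010
5. -> 1110100110

1110100110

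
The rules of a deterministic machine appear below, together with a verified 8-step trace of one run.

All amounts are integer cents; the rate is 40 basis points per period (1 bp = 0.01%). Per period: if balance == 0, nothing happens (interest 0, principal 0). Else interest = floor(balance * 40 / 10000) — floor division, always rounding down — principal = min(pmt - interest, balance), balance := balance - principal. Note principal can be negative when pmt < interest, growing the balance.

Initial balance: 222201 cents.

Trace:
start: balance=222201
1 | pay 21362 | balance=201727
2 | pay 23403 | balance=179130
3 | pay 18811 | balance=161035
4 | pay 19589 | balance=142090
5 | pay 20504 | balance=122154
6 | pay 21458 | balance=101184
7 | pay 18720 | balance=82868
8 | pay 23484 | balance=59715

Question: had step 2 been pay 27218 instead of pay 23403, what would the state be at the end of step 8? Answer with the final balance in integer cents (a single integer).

(re-executing from step 2 with the substitution; state before step 2: balance=201727)
2 | pay 27218 | balance=175315
3 | pay 18811 | balance=157205
4 | pay 19589 | balance=138244
5 | pay 20504 | balance=118292
6 | pay 21458 | balance=97307
7 | pay 18720 | balance=78976
8 | pay 23484 | balance=55807

55807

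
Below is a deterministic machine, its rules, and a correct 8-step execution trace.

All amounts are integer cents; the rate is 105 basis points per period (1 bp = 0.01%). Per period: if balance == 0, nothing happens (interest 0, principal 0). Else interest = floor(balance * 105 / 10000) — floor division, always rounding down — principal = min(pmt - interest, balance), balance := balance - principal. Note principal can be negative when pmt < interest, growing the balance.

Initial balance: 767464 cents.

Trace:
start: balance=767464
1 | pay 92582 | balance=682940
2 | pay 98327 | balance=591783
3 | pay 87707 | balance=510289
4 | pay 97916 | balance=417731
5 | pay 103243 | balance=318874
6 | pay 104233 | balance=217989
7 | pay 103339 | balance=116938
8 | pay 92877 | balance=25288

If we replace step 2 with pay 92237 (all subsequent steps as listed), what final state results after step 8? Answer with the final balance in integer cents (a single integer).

31772

(re-executing from step 2 with the substitution; state before step 2: balance=682940)
2 | pay 92237 | balance=597873
3 | pay 87707 | balance=516443
4 | pay 97916 | balance=423949
5 | pay 103243 | balance=325157
6 | pay 104233 | balance=224338
7 | pay 103339 | balance=123354
8 | pay 92877 | balance=31772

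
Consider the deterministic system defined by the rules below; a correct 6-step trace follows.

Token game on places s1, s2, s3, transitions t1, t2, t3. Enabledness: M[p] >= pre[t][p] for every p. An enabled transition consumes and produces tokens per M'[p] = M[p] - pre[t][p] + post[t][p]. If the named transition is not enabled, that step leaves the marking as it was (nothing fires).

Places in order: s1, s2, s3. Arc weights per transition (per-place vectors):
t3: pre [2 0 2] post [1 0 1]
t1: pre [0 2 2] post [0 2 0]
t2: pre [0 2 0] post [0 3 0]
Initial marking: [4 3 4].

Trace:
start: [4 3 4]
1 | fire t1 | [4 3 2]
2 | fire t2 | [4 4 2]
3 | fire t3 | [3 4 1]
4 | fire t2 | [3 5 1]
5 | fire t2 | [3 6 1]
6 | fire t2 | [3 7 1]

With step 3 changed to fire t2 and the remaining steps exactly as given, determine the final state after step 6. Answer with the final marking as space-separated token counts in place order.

4 8 2

(re-executing from step 3 with the substitution; state before step 3: [4 4 2])
3 | fire t2 | [4 5 2]
4 | fire t2 | [4 6 2]
5 | fire t2 | [4 7 2]
6 | fire t2 | [4 8 2]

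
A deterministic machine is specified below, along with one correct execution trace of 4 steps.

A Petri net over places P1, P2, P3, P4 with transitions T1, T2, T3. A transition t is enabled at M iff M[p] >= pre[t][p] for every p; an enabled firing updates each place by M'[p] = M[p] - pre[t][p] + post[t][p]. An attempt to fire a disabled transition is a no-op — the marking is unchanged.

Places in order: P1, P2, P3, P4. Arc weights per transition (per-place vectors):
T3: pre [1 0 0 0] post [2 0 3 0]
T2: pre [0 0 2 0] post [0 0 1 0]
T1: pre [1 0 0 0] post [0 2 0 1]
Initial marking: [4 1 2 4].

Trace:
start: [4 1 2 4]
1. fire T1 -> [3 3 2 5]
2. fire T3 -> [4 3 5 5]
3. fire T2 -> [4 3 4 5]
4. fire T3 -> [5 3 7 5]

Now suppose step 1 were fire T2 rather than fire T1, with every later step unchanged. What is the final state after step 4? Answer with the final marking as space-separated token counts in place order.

(re-executing from step 1 with the substitution; state before step 1: [4 1 2 4])
1. fire T2 -> [4 1 1 4]
2. fire T3 -> [5 1 4 4]
3. fire T2 -> [5 1 3 4]
4. fire T3 -> [6 1 6 4]

6 1 6 4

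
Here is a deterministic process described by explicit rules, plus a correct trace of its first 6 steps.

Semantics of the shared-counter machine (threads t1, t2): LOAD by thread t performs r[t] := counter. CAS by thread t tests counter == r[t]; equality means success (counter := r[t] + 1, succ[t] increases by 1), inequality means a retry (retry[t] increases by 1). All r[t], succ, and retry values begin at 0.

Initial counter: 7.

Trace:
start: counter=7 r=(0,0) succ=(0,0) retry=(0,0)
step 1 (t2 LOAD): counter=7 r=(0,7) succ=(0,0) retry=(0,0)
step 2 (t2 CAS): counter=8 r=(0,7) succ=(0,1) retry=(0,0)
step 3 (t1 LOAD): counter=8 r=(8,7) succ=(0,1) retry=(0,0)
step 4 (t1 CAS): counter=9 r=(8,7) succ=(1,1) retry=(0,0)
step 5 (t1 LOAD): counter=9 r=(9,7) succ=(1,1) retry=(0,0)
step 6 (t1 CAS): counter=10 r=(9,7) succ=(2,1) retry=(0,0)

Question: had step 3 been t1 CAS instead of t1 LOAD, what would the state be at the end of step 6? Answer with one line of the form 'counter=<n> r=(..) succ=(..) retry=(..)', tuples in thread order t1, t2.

(re-executing from step 3 with the substitution; state before step 3: counter=8 r=(0,7) succ=(0,1) retry=(0,0))
step 3 (t1 CAS): counter=8 r=(0,7) succ=(0,1) retry=(1,0)
step 4 (t1 CAS): counter=8 r=(0,7) succ=(0,1) retry=(2,0)
step 5 (t1 LOAD): counter=8 r=(8,7) succ=(0,1) retry=(2,0)
step 6 (t1 CAS): counter=9 r=(8,7) succ=(1,1) retry=(2,0)

counter=9 r=(8,7) succ=(1,1) retry=(2,0)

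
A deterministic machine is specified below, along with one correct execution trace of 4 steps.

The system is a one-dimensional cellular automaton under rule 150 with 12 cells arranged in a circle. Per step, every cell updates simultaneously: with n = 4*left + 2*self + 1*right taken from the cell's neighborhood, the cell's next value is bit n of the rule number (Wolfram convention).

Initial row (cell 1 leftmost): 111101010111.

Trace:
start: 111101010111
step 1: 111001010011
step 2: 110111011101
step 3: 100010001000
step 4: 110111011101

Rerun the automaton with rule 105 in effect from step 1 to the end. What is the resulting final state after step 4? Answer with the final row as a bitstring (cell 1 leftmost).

110111011101

(re-executing steps 1..4 under rule 105; state before step 1: 111101010111)
step 1: 000110101100
step 2: 110111011101
step 3: 011101110111
step 4: 110111011101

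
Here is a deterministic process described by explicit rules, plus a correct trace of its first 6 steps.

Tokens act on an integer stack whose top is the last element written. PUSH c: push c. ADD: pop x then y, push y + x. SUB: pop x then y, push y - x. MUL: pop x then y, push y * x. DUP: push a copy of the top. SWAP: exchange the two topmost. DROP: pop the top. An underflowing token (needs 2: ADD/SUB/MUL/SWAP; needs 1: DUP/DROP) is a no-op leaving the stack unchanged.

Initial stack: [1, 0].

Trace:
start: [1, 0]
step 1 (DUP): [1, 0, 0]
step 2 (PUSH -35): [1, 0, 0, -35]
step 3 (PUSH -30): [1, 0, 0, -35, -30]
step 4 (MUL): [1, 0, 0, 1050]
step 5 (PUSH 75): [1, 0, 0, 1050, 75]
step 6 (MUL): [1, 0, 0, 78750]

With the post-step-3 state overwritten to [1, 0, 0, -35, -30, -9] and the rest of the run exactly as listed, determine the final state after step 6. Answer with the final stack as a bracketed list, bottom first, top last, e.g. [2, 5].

[1, 0, 0, -35, 20250]

state after step 3 := [1, 0, 0, -35, -30, -9]
step 4 (MUL): [1, 0, 0, -35, 270]
step 5 (PUSH 75): [1, 0, 0, -35, 270, 75]
step 6 (MUL): [1, 0, 0, -35, 20250]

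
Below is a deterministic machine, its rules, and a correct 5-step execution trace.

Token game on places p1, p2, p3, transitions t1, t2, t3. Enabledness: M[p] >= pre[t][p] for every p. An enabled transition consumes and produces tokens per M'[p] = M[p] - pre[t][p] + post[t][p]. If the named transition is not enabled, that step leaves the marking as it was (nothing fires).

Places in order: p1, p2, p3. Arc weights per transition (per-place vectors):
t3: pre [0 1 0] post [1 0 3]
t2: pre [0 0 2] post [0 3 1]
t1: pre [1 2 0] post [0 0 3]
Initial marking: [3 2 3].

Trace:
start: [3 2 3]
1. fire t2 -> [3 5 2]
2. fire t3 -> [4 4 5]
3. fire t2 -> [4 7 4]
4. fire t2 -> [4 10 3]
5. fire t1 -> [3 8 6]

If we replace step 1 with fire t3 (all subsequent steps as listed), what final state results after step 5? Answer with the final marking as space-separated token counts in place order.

4 4 10

(re-executing from step 1 with the substitution; state before step 1: [3 2 3])
1. fire t3 -> [4 1 6]
2. fire t3 -> [5 0 9]
3. fire t2 -> [5 3 8]
4. fire t2 -> [5 6 7]
5. fire t1 -> [4 4 10]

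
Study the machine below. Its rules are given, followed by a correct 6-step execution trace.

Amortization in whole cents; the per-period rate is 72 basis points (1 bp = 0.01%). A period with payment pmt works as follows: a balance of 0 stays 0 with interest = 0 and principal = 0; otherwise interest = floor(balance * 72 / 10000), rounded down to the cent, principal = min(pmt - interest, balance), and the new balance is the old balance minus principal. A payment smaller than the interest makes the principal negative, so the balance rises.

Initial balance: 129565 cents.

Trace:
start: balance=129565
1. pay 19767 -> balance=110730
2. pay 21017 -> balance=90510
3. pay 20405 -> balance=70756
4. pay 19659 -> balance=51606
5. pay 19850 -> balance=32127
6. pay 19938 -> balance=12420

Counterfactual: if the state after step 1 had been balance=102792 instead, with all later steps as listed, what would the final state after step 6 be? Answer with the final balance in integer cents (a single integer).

state after step 1 := balance=102792
2. pay 21017 -> balance=82515
3. pay 20405 -> balance=62704
4. pay 19659 -> balance=43496
5. pay 19850 -> balance=23959
6. pay 19938 -> balance=4193

4193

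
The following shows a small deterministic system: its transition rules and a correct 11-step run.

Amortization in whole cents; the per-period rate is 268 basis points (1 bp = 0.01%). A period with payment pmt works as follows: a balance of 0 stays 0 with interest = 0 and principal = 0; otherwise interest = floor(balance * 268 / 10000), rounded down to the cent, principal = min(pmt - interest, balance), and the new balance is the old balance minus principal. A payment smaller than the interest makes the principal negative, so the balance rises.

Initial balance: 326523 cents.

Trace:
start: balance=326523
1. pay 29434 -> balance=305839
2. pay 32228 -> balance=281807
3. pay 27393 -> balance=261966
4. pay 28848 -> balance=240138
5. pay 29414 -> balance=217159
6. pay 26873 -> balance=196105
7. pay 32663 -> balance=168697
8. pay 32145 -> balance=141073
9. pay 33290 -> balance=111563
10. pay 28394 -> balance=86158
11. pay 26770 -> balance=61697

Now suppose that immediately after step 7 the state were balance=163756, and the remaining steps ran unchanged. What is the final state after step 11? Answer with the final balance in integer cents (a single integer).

state after step 7 := balance=163756
8. pay 32145 -> balance=135999
9. pay 33290 -> balance=106353
10. pay 28394 -> balance=80809
11. pay 26770 -> balance=56204

56204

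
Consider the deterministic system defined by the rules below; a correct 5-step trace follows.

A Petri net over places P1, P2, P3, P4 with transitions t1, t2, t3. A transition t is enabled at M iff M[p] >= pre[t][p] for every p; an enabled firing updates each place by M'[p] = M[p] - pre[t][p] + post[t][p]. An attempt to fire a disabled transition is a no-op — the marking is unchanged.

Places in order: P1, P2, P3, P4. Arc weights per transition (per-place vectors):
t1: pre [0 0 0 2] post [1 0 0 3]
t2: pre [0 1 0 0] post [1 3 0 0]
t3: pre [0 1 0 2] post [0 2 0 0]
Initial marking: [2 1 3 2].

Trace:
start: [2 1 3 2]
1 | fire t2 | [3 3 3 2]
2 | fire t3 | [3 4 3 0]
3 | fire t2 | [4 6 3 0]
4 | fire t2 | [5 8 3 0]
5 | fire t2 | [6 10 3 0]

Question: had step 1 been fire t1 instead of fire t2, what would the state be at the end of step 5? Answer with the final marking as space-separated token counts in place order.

6 8 3 1

(re-executing from step 1 with the substitution; state before step 1: [2 1 3 2])
1 | fire t1 | [3 1 3 3]
2 | fire t3 | [3 2 3 1]
3 | fire t2 | [4 4 3 1]
4 | fire t2 | [5 6 3 1]
5 | fire t2 | [6 8 3 1]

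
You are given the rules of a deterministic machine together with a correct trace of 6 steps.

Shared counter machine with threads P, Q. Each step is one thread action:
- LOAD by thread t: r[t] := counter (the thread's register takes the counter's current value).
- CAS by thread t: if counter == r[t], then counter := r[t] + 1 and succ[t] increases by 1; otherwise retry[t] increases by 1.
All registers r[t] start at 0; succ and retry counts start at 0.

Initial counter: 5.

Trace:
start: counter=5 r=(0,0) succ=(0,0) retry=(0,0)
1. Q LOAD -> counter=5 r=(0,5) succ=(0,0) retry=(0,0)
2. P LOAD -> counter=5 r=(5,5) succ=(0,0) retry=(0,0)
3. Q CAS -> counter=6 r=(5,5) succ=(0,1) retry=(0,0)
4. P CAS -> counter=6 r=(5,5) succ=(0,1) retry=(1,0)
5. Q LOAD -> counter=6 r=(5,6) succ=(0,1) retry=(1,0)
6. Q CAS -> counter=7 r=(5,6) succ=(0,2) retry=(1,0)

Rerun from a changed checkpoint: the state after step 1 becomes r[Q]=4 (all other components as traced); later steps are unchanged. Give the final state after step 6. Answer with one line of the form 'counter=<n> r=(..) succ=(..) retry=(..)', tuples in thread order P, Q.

counter=7 r=(5,6) succ=(1,1) retry=(0,1)

state after step 1 := counter=5 r=(0,4) succ=(0,0) retry=(0,0)
2. P LOAD -> counter=5 r=(5,4) succ=(0,0) retry=(0,0)
3. Q CAS -> counter=5 r=(5,4) succ=(0,0) retry=(0,1)
4. P CAS -> counter=6 r=(5,4) succ=(1,0) retry=(0,1)
5. Q LOAD -> counter=6 r=(5,6) succ=(1,0) retry=(0,1)
6. Q CAS -> counter=7 r=(5,6) succ=(1,1) retry=(0,1)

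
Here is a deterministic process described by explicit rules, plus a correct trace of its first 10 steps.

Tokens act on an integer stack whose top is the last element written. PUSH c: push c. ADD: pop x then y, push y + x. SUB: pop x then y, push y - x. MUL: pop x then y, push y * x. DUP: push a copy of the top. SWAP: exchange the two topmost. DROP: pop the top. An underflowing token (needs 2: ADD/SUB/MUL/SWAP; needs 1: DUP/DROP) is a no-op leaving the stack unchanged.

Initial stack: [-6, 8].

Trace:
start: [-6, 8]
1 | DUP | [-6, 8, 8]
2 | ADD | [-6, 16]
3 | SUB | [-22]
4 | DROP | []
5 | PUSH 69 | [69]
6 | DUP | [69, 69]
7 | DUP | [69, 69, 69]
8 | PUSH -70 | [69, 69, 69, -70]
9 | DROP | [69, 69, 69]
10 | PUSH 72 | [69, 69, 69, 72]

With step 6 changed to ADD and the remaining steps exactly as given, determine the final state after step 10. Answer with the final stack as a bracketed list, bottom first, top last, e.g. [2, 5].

(re-executing from step 6 with the substitution; state before step 6: [69])
6 | ADD | [69]
7 | DUP | [69, 69]
8 | PUSH -70 | [69, 69, -70]
9 | DROP | [69, 69]
10 | PUSH 72 | [69, 69, 72]

[69, 69, 72]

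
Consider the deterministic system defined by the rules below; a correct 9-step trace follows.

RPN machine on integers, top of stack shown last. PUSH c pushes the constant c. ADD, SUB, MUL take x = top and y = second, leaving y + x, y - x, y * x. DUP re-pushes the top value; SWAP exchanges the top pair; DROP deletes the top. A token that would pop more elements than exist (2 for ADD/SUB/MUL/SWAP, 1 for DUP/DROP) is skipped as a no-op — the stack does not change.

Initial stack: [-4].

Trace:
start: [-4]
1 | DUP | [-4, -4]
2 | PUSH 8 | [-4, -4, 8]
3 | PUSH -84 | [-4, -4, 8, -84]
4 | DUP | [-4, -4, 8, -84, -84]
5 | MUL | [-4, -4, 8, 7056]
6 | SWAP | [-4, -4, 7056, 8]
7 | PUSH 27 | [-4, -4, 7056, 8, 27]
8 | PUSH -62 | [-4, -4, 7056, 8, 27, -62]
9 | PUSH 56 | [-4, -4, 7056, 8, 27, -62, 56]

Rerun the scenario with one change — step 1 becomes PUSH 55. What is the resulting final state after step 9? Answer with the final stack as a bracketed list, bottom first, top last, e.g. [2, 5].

[-4, 55, 7056, 8, 27, -62, 56]

(re-executing from step 1 with the substitution; state before step 1: [-4])
1 | PUSH 55 | [-4, 55]
2 | PUSH 8 | [-4, 55, 8]
3 | PUSH -84 | [-4, 55, 8, -84]
4 | DUP | [-4, 55, 8, -84, -84]
5 | MUL | [-4, 55, 8, 7056]
6 | SWAP | [-4, 55, 7056, 8]
7 | PUSH 27 | [-4, 55, 7056, 8, 27]
8 | PUSH -62 | [-4, 55, 7056, 8, 27, -62]
9 | PUSH 56 | [-4, 55, 7056, 8, 27, -62, 56]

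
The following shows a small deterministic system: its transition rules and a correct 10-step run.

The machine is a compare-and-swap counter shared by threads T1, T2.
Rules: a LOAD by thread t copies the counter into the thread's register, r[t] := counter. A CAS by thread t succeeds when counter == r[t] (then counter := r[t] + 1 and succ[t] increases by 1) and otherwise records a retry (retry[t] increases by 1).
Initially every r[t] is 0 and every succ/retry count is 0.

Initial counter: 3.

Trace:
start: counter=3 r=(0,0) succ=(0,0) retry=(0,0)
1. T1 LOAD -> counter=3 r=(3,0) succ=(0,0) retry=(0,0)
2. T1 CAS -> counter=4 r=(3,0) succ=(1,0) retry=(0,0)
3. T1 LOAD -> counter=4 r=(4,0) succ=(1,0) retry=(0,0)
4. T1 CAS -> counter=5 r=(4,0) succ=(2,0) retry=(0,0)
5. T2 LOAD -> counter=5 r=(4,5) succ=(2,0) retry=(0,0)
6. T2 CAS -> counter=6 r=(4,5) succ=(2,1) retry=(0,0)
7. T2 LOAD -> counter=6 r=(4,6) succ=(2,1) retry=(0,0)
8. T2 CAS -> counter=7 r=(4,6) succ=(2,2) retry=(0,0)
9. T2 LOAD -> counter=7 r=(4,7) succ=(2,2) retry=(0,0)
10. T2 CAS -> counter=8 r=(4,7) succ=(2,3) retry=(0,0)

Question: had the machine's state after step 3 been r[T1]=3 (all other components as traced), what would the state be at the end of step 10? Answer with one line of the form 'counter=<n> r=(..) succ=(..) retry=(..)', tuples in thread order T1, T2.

counter=7 r=(3,6) succ=(1,3) retry=(1,0)

state after step 3 := counter=4 r=(3,0) succ=(1,0) retry=(0,0)
4. T1 CAS -> counter=4 r=(3,0) succ=(1,0) retry=(1,0)
5. T2 LOAD -> counter=4 r=(3,4) succ=(1,0) retry=(1,0)
6. T2 CAS -> counter=5 r=(3,4) succ=(1,1) retry=(1,0)
7. T2 LOAD -> counter=5 r=(3,5) succ=(1,1) retry=(1,0)
8. T2 CAS -> counter=6 r=(3,5) succ=(1,2) retry=(1,0)
9. T2 LOAD -> counter=6 r=(3,6) succ=(1,2) retry=(1,0)
10. T2 CAS -> counter=7 r=(3,6) succ=(1,3) retry=(1,0)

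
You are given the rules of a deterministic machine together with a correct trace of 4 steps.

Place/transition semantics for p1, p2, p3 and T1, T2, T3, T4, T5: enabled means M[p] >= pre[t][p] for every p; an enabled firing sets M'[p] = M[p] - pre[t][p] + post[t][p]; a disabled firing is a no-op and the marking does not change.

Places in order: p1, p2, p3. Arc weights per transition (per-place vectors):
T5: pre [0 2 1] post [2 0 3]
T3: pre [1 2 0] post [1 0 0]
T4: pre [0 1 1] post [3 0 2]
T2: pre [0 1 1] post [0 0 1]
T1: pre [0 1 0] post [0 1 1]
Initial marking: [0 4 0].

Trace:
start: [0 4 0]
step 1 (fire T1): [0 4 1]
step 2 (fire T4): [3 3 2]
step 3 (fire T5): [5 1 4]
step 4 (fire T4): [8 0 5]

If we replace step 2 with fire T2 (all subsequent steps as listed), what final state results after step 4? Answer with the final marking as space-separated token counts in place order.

5 0 4

(re-executing from step 2 with the substitution; state before step 2: [0 4 1])
step 2 (fire T2): [0 3 1]
step 3 (fire T5): [2 1 3]
step 4 (fire T4): [5 0 4]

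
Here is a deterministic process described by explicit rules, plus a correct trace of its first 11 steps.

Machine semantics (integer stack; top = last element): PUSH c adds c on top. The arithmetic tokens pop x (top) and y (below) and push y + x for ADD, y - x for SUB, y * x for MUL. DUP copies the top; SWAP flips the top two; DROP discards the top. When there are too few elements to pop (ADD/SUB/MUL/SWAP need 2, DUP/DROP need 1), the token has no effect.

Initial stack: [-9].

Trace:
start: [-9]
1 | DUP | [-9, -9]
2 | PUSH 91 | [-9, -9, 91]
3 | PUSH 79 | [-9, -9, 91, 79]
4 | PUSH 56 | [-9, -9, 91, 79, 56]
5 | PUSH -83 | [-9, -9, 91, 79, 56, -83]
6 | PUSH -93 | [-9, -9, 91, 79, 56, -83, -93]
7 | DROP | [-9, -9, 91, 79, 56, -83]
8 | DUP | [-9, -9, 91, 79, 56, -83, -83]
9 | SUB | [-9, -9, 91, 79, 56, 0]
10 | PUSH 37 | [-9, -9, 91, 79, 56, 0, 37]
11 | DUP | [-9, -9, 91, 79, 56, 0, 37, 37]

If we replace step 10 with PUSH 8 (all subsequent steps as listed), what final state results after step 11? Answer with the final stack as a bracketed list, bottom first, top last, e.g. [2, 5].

[-9, -9, 91, 79, 56, 0, 8, 8]

(re-executing from step 10 with the substitution; state before step 10: [-9, -9, 91, 79, 56, 0])
10 | PUSH 8 | [-9, -9, 91, 79, 56, 0, 8]
11 | DUP | [-9, -9, 91, 79, 56, 0, 8, 8]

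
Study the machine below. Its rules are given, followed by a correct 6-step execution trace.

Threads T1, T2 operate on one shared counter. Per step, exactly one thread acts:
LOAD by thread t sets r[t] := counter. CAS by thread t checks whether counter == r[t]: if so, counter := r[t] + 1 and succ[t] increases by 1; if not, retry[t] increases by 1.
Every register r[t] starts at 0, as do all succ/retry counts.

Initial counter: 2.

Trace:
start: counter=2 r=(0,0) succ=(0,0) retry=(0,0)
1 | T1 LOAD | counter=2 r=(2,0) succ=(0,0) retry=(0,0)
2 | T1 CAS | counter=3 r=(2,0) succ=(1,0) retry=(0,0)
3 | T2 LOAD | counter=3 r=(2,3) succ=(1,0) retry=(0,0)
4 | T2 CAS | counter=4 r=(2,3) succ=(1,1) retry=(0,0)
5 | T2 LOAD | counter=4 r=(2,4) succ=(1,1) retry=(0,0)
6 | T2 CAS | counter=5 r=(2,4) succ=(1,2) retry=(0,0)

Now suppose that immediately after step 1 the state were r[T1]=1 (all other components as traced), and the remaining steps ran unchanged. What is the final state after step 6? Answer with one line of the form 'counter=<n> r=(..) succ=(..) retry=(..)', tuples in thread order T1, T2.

counter=4 r=(1,3) succ=(0,2) retry=(1,0)

state after step 1 := counter=2 r=(1,0) succ=(0,0) retry=(0,0)
2 | T1 CAS | counter=2 r=(1,0) succ=(0,0) retry=(1,0)
3 | T2 LOAD | counter=2 r=(1,2) succ=(0,0) retry=(1,0)
4 | T2 CAS | counter=3 r=(1,2) succ=(0,1) retry=(1,0)
5 | T2 LOAD | counter=3 r=(1,3) succ=(0,1) retry=(1,0)
6 | T2 CAS | counter=4 r=(1,3) succ=(0,2) retry=(1,0)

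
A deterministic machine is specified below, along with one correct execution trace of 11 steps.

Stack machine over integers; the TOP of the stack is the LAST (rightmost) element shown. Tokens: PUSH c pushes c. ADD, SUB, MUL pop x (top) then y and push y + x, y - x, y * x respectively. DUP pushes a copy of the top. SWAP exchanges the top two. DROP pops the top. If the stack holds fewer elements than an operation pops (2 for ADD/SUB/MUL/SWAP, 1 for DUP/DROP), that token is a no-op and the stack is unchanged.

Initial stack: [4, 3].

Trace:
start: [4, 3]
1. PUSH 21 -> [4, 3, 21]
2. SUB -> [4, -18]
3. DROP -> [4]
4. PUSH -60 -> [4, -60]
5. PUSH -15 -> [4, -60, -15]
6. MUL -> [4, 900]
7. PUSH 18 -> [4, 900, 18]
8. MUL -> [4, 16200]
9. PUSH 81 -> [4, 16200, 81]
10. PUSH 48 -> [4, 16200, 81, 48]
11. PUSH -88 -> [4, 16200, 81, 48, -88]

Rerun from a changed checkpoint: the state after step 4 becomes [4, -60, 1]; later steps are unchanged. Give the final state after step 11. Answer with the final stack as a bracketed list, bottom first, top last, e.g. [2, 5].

state after step 4 := [4, -60, 1]
5. PUSH -15 -> [4, -60, 1, -15]
6. MUL -> [4, -60, -15]
7. PUSH 18 -> [4, -60, -15, 18]
8. MUL -> [4, -60, -270]
9. PUSH 81 -> [4, -60, -270, 81]
10. PUSH 48 -> [4, -60, -270, 81, 48]
11. PUSH -88 -> [4, -60, -270, 81, 48, -88]

[4, -60, -270, 81, 48, -88]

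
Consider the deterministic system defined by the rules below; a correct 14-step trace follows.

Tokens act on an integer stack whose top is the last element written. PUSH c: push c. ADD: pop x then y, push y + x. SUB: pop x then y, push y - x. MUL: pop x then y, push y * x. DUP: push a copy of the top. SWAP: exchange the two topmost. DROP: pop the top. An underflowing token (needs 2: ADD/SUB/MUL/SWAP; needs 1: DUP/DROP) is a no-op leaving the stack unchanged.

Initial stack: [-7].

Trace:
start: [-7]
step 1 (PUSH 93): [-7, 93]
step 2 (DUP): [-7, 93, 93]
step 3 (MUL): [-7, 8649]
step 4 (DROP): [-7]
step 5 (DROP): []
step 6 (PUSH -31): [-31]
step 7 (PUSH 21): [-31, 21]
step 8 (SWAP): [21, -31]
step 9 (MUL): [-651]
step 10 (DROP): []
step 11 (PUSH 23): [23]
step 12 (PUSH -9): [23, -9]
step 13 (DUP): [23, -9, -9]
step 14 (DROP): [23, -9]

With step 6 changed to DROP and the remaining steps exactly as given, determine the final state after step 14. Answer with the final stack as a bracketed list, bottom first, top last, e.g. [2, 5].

[23, -9]

(re-executing from step 6 with the substitution; state before step 6: [])
step 6 (DROP): []
step 7 (PUSH 21): [21]
step 8 (SWAP): [21]
step 9 (MUL): [21]
step 10 (DROP): []
step 11 (PUSH 23): [23]
step 12 (PUSH -9): [23, -9]
step 13 (DUP): [23, -9, -9]
step 14 (DROP): [23, -9]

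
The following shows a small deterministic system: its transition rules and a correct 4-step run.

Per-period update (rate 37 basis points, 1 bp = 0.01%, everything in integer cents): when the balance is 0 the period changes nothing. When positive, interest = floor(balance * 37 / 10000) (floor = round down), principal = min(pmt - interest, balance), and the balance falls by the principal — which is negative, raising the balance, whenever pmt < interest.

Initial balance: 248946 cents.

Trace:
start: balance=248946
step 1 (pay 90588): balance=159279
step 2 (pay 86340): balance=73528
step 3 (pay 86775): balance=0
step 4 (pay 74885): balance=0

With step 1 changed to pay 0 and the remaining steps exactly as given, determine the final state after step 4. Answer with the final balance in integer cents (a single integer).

3688

(re-executing from step 1 with the substitution; state before step 1: balance=248946)
step 1 (pay 0): balance=249867
step 2 (pay 86340): balance=164451
step 3 (pay 86775): balance=78284
step 4 (pay 74885): balance=3688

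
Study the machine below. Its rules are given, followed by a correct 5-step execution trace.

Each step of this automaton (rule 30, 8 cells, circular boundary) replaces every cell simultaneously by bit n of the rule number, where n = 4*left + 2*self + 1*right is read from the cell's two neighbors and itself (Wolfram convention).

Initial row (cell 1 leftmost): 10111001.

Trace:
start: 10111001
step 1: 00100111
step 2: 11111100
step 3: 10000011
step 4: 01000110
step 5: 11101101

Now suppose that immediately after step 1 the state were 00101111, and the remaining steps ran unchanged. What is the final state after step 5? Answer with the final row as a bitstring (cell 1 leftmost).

01010111

state after step 1 := 00101111
step 2: 11101000
step 3: 10001101
step 4: 01011001
step 5: 01010111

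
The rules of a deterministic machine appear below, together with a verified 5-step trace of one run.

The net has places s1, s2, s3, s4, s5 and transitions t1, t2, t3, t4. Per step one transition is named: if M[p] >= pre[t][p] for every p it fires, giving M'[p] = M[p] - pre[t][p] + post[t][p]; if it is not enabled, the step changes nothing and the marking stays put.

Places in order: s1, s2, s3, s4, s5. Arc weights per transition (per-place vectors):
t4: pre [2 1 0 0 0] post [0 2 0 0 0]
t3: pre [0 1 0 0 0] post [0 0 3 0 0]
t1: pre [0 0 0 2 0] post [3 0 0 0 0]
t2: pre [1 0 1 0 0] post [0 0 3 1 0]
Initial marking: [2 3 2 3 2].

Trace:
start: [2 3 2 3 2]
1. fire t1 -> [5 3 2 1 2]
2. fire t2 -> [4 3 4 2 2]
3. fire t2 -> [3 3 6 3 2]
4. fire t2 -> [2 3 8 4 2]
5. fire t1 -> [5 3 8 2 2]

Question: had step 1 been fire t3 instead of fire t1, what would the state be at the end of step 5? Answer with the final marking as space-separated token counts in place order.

(re-executing from step 1 with the substitution; state before step 1: [2 3 2 3 2])
1. fire t3 -> [2 2 5 3 2]
2. fire t2 -> [1 2 7 4 2]
3. fire t2 -> [0 2 9 5 2]
4. fire t2 -> [0 2 9 5 2]
5. fire t1 -> [3 2 9 3 2]

3 2 9 3 2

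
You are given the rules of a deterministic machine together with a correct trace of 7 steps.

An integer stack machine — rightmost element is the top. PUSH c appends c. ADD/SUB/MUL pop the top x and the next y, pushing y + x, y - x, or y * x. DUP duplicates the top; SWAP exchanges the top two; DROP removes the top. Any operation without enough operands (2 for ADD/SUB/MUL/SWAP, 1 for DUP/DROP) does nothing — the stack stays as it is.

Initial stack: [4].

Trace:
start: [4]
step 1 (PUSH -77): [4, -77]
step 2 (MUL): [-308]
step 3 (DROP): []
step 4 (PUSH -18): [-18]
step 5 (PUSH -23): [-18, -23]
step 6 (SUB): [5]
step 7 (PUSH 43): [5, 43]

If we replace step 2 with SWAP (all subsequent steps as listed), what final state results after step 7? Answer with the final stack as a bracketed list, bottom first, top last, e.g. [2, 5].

(re-executing from step 2 with the substitution; state before step 2: [4, -77])
step 2 (SWAP): [-77, 4]
step 3 (DROP): [-77]
step 4 (PUSH -18): [-77, -18]
step 5 (PUSH -23): [-77, -18, -23]
step 6 (SUB): [-77, 5]
step 7 (PUSH 43): [-77, 5, 43]

[-77, 5, 43]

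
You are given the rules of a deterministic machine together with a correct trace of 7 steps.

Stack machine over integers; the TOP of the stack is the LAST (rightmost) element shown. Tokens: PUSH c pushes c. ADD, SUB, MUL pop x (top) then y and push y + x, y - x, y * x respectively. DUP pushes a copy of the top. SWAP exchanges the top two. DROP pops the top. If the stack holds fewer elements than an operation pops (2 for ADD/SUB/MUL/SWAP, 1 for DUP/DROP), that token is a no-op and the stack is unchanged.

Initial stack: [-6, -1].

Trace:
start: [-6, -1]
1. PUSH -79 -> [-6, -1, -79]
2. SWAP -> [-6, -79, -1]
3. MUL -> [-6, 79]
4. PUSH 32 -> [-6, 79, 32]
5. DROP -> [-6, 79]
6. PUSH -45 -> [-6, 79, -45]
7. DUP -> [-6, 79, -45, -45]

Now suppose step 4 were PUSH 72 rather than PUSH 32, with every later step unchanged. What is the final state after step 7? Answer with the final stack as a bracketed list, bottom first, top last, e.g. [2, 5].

[-6, 79, -45, -45]

(re-executing from step 4 with the substitution; state before step 4: [-6, 79])
4. PUSH 72 -> [-6, 79, 72]
5. DROP -> [-6, 79]
6. PUSH -45 -> [-6, 79, -45]
7. DUP -> [-6, 79, -45, -45]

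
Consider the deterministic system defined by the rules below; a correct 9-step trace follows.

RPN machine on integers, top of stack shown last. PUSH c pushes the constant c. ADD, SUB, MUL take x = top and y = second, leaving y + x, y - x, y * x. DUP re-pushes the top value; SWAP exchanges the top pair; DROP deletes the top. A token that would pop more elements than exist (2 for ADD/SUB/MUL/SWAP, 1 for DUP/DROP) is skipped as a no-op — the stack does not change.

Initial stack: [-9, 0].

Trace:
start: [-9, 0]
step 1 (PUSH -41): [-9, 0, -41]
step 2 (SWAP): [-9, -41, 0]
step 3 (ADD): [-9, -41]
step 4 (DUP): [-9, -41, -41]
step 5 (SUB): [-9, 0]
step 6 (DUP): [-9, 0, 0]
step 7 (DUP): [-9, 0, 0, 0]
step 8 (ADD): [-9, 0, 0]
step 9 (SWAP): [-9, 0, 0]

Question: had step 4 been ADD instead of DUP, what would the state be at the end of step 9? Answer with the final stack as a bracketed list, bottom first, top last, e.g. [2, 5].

(re-executing from step 4 with the substitution; state before step 4: [-9, -41])
step 4 (ADD): [-50]
step 5 (SUB): [-50]
step 6 (DUP): [-50, -50]
step 7 (DUP): [-50, -50, -50]
step 8 (ADD): [-50, -100]
step 9 (SWAP): [-100, -50]

[-100, -50]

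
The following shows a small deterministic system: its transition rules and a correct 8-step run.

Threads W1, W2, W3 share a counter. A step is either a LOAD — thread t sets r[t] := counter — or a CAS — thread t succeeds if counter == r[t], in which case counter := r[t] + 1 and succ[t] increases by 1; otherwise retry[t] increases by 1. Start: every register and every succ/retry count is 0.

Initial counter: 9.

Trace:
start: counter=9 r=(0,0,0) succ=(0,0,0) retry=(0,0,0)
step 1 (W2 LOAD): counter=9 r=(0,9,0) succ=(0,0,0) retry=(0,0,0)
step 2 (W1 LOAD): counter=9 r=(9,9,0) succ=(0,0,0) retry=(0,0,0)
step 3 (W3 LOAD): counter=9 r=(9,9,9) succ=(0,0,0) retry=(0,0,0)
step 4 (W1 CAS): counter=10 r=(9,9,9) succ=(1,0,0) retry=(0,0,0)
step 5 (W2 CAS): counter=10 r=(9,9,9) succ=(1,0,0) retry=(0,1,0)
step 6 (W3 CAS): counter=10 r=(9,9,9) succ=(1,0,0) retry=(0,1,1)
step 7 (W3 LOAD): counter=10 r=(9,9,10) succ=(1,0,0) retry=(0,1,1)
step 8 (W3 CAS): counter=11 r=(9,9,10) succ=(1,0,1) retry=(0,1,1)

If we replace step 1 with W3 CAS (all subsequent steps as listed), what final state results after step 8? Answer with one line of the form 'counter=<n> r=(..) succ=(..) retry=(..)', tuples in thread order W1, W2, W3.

counter=11 r=(9,0,10) succ=(1,0,1) retry=(0,1,2)

(re-executing from step 1 with the substitution; state before step 1: counter=9 r=(0,0,0) succ=(0,0,0) retry=(0,0,0))
step 1 (W3 CAS): counter=9 r=(0,0,0) succ=(0,0,0) retry=(0,0,1)
step 2 (W1 LOAD): counter=9 r=(9,0,0) succ=(0,0,0) retry=(0,0,1)
step 3 (W3 LOAD): counter=9 r=(9,0,9) succ=(0,0,0) retry=(0,0,1)
step 4 (W1 CAS): counter=10 r=(9,0,9) succ=(1,0,0) retry=(0,0,1)
step 5 (W2 CAS): counter=10 r=(9,0,9) succ=(1,0,0) retry=(0,1,1)
step 6 (W3 CAS): counter=10 r=(9,0,9) succ=(1,0,0) retry=(0,1,2)
step 7 (W3 LOAD): counter=10 r=(9,0,10) succ=(1,0,0) retry=(0,1,2)
step 8 (W3 CAS): counter=11 r=(9,0,10) succ=(1,0,1) retry=(0,1,2)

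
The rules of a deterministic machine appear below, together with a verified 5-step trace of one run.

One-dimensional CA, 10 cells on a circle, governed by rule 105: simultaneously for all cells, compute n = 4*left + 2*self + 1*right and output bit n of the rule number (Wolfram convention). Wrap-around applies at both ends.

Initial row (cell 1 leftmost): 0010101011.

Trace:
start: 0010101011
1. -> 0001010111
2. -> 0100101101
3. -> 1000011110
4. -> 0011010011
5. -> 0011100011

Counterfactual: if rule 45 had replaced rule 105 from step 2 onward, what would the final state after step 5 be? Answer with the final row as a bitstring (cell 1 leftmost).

(re-executing steps 2..5 under rule 45; state before step 2: 0001010111)
2. -> 0101111100
3. -> 0111000001
4. -> 1100011101
5. -> 0001010011

0001010011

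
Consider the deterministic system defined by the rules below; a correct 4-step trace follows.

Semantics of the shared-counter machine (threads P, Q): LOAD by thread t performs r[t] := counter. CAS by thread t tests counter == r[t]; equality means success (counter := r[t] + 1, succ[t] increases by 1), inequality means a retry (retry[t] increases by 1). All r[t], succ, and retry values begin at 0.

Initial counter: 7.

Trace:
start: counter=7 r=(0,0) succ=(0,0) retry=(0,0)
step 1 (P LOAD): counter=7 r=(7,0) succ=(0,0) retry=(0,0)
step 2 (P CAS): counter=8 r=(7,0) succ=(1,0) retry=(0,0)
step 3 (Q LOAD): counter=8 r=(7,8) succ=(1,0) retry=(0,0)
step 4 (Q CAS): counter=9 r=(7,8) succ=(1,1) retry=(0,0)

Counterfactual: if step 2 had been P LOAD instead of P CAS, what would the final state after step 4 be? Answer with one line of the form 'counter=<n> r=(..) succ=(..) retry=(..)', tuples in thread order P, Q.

(re-executing from step 2 with the substitution; state before step 2: counter=7 r=(7,0) succ=(0,0) retry=(0,0))
step 2 (P LOAD): counter=7 r=(7,0) succ=(0,0) retry=(0,0)
step 3 (Q LOAD): counter=7 r=(7,7) succ=(0,0) retry=(0,0)
step 4 (Q CAS): counter=8 r=(7,7) succ=(0,1) retry=(0,0)

counter=8 r=(7,7) succ=(0,1) retry=(0,0)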